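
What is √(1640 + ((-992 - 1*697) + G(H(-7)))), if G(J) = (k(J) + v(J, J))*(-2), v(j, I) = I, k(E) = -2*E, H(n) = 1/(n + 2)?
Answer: I*√1235/5 ≈ 7.0285*I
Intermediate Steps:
H(n) = 1/(2 + n)
G(J) = 2*J (G(J) = (-2*J + J)*(-2) = -J*(-2) = 2*J)
√(1640 + ((-992 - 1*697) + G(H(-7)))) = √(1640 + ((-992 - 1*697) + 2/(2 - 7))) = √(1640 + ((-992 - 697) + 2/(-5))) = √(1640 + (-1689 + 2*(-⅕))) = √(1640 + (-1689 - ⅖)) = √(1640 - 8447/5) = √(-247/5) = I*√1235/5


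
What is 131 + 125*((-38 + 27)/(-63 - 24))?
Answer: 12772/87 ≈ 146.80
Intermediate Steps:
131 + 125*((-38 + 27)/(-63 - 24)) = 131 + 125*(-11/(-87)) = 131 + 125*(-11*(-1/87)) = 131 + 125*(11/87) = 131 + 1375/87 = 12772/87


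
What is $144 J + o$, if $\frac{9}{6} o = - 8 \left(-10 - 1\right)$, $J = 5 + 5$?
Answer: $\frac{4496}{3} \approx 1498.7$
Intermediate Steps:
$J = 10$
$o = \frac{176}{3}$ ($o = \frac{2 \left(- 8 \left(-10 - 1\right)\right)}{3} = \frac{2 \left(\left(-8\right) \left(-11\right)\right)}{3} = \frac{2}{3} \cdot 88 = \frac{176}{3} \approx 58.667$)
$144 J + o = 144 \cdot 10 + \frac{176}{3} = 1440 + \frac{176}{3} = \frac{4496}{3}$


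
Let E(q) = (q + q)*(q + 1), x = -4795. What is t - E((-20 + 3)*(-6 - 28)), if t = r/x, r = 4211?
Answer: -3209412791/4795 ≈ -6.6933e+5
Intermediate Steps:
t = -4211/4795 (t = 4211/(-4795) = 4211*(-1/4795) = -4211/4795 ≈ -0.87821)
E(q) = 2*q*(1 + q) (E(q) = (2*q)*(1 + q) = 2*q*(1 + q))
t - E((-20 + 3)*(-6 - 28)) = -4211/4795 - 2*(-20 + 3)*(-6 - 28)*(1 + (-20 + 3)*(-6 - 28)) = -4211/4795 - 2*(-17*(-34))*(1 - 17*(-34)) = -4211/4795 - 2*578*(1 + 578) = -4211/4795 - 2*578*579 = -4211/4795 - 1*669324 = -4211/4795 - 669324 = -3209412791/4795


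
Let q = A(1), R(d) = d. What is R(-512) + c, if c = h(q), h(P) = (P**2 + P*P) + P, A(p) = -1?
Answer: -511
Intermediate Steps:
q = -1
h(P) = P + 2*P**2 (h(P) = (P**2 + P**2) + P = 2*P**2 + P = P + 2*P**2)
c = 1 (c = -(1 + 2*(-1)) = -(1 - 2) = -1*(-1) = 1)
R(-512) + c = -512 + 1 = -511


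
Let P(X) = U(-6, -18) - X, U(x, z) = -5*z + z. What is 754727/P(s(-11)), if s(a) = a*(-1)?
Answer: 754727/61 ≈ 12373.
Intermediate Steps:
s(a) = -a
U(x, z) = -4*z
P(X) = 72 - X (P(X) = -4*(-18) - X = 72 - X)
754727/P(s(-11)) = 754727/(72 - (-1)*(-11)) = 754727/(72 - 1*11) = 754727/(72 - 11) = 754727/61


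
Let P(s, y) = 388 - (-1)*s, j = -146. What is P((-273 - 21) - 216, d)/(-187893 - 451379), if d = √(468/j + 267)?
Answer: 61/319636 ≈ 0.00019084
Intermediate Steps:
d = 7*√28689/73 (d = √(468/(-146) + 267) = √(468*(-1/146) + 267) = √(-234/73 + 267) = √(19257/73) = 7*√28689/73 ≈ 16.242)
P(s, y) = 388 + s
P((-273 - 21) - 216, d)/(-187893 - 451379) = (388 + ((-273 - 21) - 216))/(-187893 - 451379) = (388 + (-294 - 216))/(-639272) = (388 - 510)*(-1/639272) = -122*(-1/639272) = 61/319636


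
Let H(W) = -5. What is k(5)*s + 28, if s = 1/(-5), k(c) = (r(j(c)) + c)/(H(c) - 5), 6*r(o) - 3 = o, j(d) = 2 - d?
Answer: 281/10 ≈ 28.100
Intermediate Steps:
r(o) = ½ + o/6
k(c) = -1/12 - c/12 (k(c) = ((½ + (2 - c)/6) + c)/(-5 - 5) = ((½ + (⅓ - c/6)) + c)/(-10) = ((⅚ - c/6) + c)*(-⅒) = (⅚ + 5*c/6)*(-⅒) = -1/12 - c/12)
s = -⅕ ≈ -0.20000
k(5)*s + 28 = (-1/12 - 1/12*5)*(-⅕) + 28 = (-1/12 - 5/12)*(-⅕) + 28 = -½*(-⅕) + 28 = ⅒ + 28 = 281/10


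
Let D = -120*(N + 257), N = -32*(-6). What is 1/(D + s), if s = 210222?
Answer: 1/156342 ≈ 6.3962e-6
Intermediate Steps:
N = 192
D = -53880 (D = -120*(192 + 257) = -120*449 = -53880)
1/(D + s) = 1/(-53880 + 210222) = 1/156342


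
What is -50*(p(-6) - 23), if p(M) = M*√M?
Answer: 1150 + 300*I*√6 ≈ 1150.0 + 734.85*I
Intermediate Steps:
p(M) = M^(3/2)
-50*(p(-6) - 23) = -50*((-6)^(3/2) - 23) = -50*(-6*I*√6 - 23) = -50*(-23 - 6*I*√6) = 1150 + 300*I*√6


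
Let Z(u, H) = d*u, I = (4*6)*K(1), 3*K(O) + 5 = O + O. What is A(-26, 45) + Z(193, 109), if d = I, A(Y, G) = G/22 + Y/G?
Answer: -4584227/990 ≈ -4630.5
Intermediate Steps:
K(O) = -5/3 + 2*O/3 (K(O) = -5/3 + (O + O)/3 = -5/3 + (2*O)/3 = -5/3 + 2*O/3)
A(Y, G) = G/22 + Y/G (A(Y, G) = G*(1/22) + Y/G = G/22 + Y/G)
I = -24 (I = (4*6)*(-5/3 + (⅔)*1) = 24*(-5/3 + ⅔) = 24*(-1) = -24)
d = -24
Z(u, H) = -24*u
A(-26, 45) + Z(193, 109) = ((1/22)*45 - 26/45) - 24*193 = (45/22 - 26*1/45) - 4632 = (45/22 - 26/45) - 4632 = 1453/990 - 4632 = -4584227/990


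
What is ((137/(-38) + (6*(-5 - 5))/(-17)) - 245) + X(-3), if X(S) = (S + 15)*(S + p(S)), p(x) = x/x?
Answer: -173823/646 ≈ -269.08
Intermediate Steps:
p(x) = 1
X(S) = (1 + S)*(15 + S) (X(S) = (S + 15)*(S + 1) = (15 + S)*(1 + S) = (1 + S)*(15 + S))
((137/(-38) + (6*(-5 - 5))/(-17)) - 245) + X(-3) = ((137/(-38) + (6*(-5 - 5))/(-17)) - 245) + (15 + (-3)² + 16*(-3)) = ((137*(-1/38) + (6*(-10))*(-1/17)) - 245) + (15 + 9 - 48) = ((-137/38 - 60*(-1/17)) - 245) - 24 = ((-137/38 + 60/17) - 245) - 24 = (-49/646 - 245) - 24 = -158319/646 - 24 = -173823/646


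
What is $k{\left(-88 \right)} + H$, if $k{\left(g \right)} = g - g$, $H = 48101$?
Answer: $48101$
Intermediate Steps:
$k{\left(g \right)} = 0$
$k{\left(-88 \right)} + H = 0 + 48101 = 48101$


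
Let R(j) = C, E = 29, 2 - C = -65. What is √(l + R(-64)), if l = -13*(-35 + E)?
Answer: √145 ≈ 12.042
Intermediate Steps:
C = 67 (C = 2 - 1*(-65) = 2 + 65 = 67)
R(j) = 67
l = 78 (l = -13*(-35 + 29) = -13*(-6) = 78)
√(l + R(-64)) = √(78 + 67) = √145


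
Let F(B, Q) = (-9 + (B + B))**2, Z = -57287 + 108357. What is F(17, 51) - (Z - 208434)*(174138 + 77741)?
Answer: 39636687581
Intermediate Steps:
Z = 51070
F(B, Q) = (-9 + 2*B)**2
F(17, 51) - (Z - 208434)*(174138 + 77741) = (-9 + 2*17)**2 - (51070 - 208434)*(174138 + 77741) = (-9 + 34)**2 - (-157364)*251879 = 25**2 - 1*(-39636686956) = 625 + 39636686956 = 39636687581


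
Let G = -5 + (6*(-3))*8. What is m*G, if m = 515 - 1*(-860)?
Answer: -204875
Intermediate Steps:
m = 1375 (m = 515 + 860 = 1375)
G = -149 (G = -5 - 18*8 = -5 - 144 = -149)
m*G = 1375*(-149) = -204875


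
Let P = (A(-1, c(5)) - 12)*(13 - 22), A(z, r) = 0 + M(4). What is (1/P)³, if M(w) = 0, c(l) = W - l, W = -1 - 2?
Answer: 1/1259712 ≈ 7.9383e-7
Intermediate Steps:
W = -3
c(l) = -3 - l
A(z, r) = 0 (A(z, r) = 0 + 0 = 0)
P = 108 (P = (0 - 12)*(13 - 22) = -12*(-9) = 108)
(1/P)³ = (1/108)³ = 1/1259712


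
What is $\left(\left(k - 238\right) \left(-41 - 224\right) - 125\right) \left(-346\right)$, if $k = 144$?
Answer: $-8575610$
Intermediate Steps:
$\left(\left(k - 238\right) \left(-41 - 224\right) - 125\right) \left(-346\right) = \left(\left(144 - 238\right) \left(-41 - 224\right) - 125\right) \left(-346\right) = \left(\left(-94\right) \left(-265\right) - 125\right) \left(-346\right) = \left(24910 - 125\right) \left(-346\right) = 24785 \left(-346\right) = -8575610$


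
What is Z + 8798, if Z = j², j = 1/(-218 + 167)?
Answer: 22883599/2601 ≈ 8798.0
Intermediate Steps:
j = -1/51 (j = 1/(-51) = -1/51 ≈ -0.019608)
Z = 1/2601 (Z = (-1/51)² = 1/2601 ≈ 0.00038447)
Z + 8798 = 1/2601 + 8798 = 22883599/2601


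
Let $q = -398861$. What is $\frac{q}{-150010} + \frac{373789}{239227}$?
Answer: $\frac{151490408337}{35886442270} \approx 4.2214$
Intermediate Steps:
$\frac{q}{-150010} + \frac{373789}{239227} = - \frac{398861}{-150010} + \frac{373789}{239227} = \left(-398861\right) \left(- \frac{1}{150010}\right) + 373789 \cdot \frac{1}{239227} = \frac{398861}{150010} + \frac{373789}{239227} = \frac{151490408337}{35886442270}$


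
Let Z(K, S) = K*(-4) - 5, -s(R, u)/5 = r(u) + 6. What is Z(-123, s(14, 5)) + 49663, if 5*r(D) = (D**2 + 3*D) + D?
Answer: 50150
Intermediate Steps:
r(D) = D**2/5 + 4*D/5 (r(D) = ((D**2 + 3*D) + D)/5 = (D**2 + 4*D)/5 = D**2/5 + 4*D/5)
s(R, u) = -30 - u*(4 + u) (s(R, u) = -5*(u*(4 + u)/5 + 6) = -5*(6 + u*(4 + u)/5) = -30 - u*(4 + u))
Z(K, S) = -5 - 4*K (Z(K, S) = -4*K - 5 = -5 - 4*K)
Z(-123, s(14, 5)) + 49663 = (-5 - 4*(-123)) + 49663 = (-5 + 492) + 49663 = 487 + 49663 = 50150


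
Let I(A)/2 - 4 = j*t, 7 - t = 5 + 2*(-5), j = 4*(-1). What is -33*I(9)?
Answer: 2904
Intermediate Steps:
j = -4
t = 12 (t = 7 - (5 + 2*(-5)) = 7 - (5 - 10) = 7 - 1*(-5) = 7 + 5 = 12)
I(A) = -88 (I(A) = 8 + 2*(-4*12) = 8 + 2*(-48) = 8 - 96 = -88)
-33*I(9) = -33*(-88) = 2904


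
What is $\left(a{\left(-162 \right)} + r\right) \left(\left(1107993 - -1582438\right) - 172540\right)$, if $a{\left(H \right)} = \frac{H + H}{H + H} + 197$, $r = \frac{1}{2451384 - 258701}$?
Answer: $\frac{1093145487245385}{2192683} \approx 4.9854 \cdot 10^{8}$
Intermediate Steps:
$r = \frac{1}{2192683}$ ($r = \frac{1}{2451384 - 258701} = \frac{1}{2192683} \approx 4.5606 \cdot 10^{-7}$)
$a{\left(H \right)} = 198$ ($a{\left(H \right)} = \frac{2 H}{2 H} + 197 = 2 H \frac{1}{2 H} + 197 = 1 + 197 = 198$)
$\left(a{\left(-162 \right)} + r\right) \left(\left(1107993 - -1582438\right) - 172540\right) = \left(198 + \frac{1}{2192683}\right) \left(\left(1107993 - -1582438\right) - 172540\right) = \frac{434151235 \left(\left(1107993 + 1582438\right) - 172540\right)}{2192683} = \frac{434151235 \left(2690431 - 172540\right)}{2192683} = \frac{434151235}{2192683} \cdot 2517891 = \frac{1093145487245385}{2192683}$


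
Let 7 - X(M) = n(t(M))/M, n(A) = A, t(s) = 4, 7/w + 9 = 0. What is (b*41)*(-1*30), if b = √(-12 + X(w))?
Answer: -1230*√7/7 ≈ -464.90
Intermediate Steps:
w = -7/9 (w = 7/(-9 + 0) = 7/(-9) = 7*(-⅑) = -7/9 ≈ -0.77778)
X(M) = 7 - 4/M
b = √7/7 (b = √(-12 + (7 - 4/(-7/9))) = √(-12 + (7 - 4*(-9/7))) = √(-12 + (7 + 36/7)) = √(-12 + 85/7) = √(⅐) = √7/7 ≈ 0.37796)
(b*41)*(-1*30) = ((√7/7)*41)*(-1*30) = (41*√7/7)*(-30) = -1230*√7/7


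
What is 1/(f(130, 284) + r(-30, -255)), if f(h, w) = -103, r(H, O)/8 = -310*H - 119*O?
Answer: 1/317057 ≈ 3.1540e-6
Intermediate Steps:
r(H, O) = -2480*H - 952*O (r(H, O) = 8*(-310*H - 119*O) = -2480*H - 952*O)
1/(f(130, 284) + r(-30, -255)) = 1/(-103 + (-2480*(-30) - 952*(-255))) = 1/(-103 + (74400 + 242760)) = 1/(-103 + 317160) = 1/317057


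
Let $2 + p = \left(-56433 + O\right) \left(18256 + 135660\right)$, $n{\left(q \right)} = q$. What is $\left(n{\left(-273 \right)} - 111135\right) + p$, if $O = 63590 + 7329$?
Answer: $2229515766$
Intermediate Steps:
$O = 70919$
$p = 2229627174$ ($p = -2 + \left(-56433 + 70919\right) \left(18256 + 135660\right) = -2 + 14486 \cdot 153916 = -2 + 2229627176 = 2229627174$)
$\left(n{\left(-273 \right)} - 111135\right) + p = \left(-273 - 111135\right) + 2229627174 = -111408 + 2229627174 = 2229515766$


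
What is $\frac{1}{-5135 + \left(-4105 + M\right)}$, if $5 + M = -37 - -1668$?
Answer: $- \frac{1}{7614} \approx -0.00013134$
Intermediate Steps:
$M = 1626$ ($M = -5 - -1631 = -5 + \left(-37 + 1668\right) = -5 + 1631 = 1626$)
$\frac{1}{-5135 + \left(-4105 + M\right)} = \frac{1}{-5135 + \left(-4105 + 1626\right)} = \frac{1}{-5135 - 2479} = \frac{1}{-7614} = - \frac{1}{7614}$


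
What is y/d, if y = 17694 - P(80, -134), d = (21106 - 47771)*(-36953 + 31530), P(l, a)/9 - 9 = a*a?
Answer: -27/27115 ≈ -0.00099576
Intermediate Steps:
P(l, a) = 81 + 9*a**2 (P(l, a) = 81 + 9*(a*a) = 81 + 9*a**2)
d = 144604295 (d = -26665*(-5423) = 144604295)
y = -143991 (y = 17694 - (81 + 9*(-134)**2) = 17694 - (81 + 9*17956) = 17694 - (81 + 161604) = 17694 - 1*161685 = 17694 - 161685 = -143991)
y/d = -143991/144604295 = -143991*1/144604295 = -27/27115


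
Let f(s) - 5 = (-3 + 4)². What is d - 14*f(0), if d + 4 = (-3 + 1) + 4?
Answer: -86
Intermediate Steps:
f(s) = 6 (f(s) = 5 + (-3 + 4)² = 5 + 1² = 5 + 1 = 6)
d = -2 (d = -4 + ((-3 + 1) + 4) = -4 + (-2 + 4) = -4 + 2 = -2)
d - 14*f(0) = -2 - 14*6 = -2 - 84 = -86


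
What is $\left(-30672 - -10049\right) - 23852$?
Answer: $-44475$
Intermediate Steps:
$\left(-30672 - -10049\right) - 23852 = \left(-30672 + \left(-2630 + 12679\right)\right) - 23852 = \left(-30672 + 10049\right) - 23852 = -20623 - 23852 = -44475$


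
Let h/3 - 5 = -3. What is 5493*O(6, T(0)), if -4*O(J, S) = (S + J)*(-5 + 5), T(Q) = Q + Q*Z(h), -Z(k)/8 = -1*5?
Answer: 0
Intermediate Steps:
h = 6 (h = 15 + 3*(-3) = 15 - 9 = 6)
Z(k) = 40 (Z(k) = -(-8)*5 = -8*(-5) = 40)
T(Q) = 41*Q (T(Q) = Q + Q*40 = Q + 40*Q = 41*Q)
O(J, S) = 0 (O(J, S) = -(S + J)*(-5 + 5)/4 = -(J + S)*0/4 = -¼*0 = 0)
5493*O(6, T(0)) = 5493*0 = 0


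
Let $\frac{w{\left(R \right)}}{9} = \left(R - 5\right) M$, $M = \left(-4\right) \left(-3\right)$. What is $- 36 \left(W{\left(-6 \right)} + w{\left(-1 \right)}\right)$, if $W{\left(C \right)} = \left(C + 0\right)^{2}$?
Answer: $22032$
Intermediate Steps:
$W{\left(C \right)} = C^{2}$
$M = 12$
$w{\left(R \right)} = -540 + 108 R$ ($w{\left(R \right)} = 9 \left(R - 5\right) 12 = 9 \left(-5 + R\right) 12 = 9 \left(-60 + 12 R\right) = -540 + 108 R$)
$- 36 \left(W{\left(-6 \right)} + w{\left(-1 \right)}\right) = - 36 \left(\left(-6\right)^{2} + \left(-540 + 108 \left(-1\right)\right)\right) = - 36 \left(36 - 648\right) = \left(-36\right) \left(-612\right) = 22032$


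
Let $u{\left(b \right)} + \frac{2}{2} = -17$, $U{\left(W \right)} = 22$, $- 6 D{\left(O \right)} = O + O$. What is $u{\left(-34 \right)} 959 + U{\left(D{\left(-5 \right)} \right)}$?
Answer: $-17240$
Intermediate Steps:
$D{\left(O \right)} = - \frac{O}{3}$ ($D{\left(O \right)} = - \frac{O + O}{6} = - \frac{2 O}{6} = - \frac{O}{3}$)
$u{\left(b \right)} = -18$ ($u{\left(b \right)} = -1 - 17 = -18$)
$u{\left(-34 \right)} 959 + U{\left(D{\left(-5 \right)} \right)} = \left(-18\right) 959 + 22 = -17262 + 22 = -17240$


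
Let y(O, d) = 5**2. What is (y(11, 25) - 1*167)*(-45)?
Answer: 6390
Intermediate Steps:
y(O, d) = 25
(y(11, 25) - 1*167)*(-45) = (25 - 1*167)*(-45) = (25 - 167)*(-45) = -142*(-45) = 6390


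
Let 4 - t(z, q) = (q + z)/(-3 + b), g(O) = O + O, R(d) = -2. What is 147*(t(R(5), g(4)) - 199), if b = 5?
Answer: -29106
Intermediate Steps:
g(O) = 2*O
t(z, q) = 4 - q/2 - z/2 (t(z, q) = 4 - (q + z)/(-3 + 5) = 4 - (q + z)/2 = 4 - (q/2 + z/2) = 4 + (-q/2 - z/2) = 4 - q/2 - z/2)
147*(t(R(5), g(4)) - 199) = 147*((4 - 4 - ½*(-2)) - 199) = 147*((4 - ½*8 + 1) - 199) = 147*((4 - 4 + 1) - 199) = 147*(1 - 199) = 147*(-198) = -29106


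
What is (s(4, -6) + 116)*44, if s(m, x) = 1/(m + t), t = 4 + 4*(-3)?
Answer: 5093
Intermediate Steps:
t = -8 (t = 4 - 12 = -8)
s(m, x) = 1/(-8 + m) (s(m, x) = 1/(m - 8) = 1/(-8 + m))
(s(4, -6) + 116)*44 = (1/(-8 + 4) + 116)*44 = (1/(-4) + 116)*44 = (-¼ + 116)*44 = (463/4)*44 = 5093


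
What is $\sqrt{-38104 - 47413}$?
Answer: $i \sqrt{85517} \approx 292.43 i$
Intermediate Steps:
$\sqrt{-38104 - 47413} = \sqrt{-85517} = i \sqrt{85517}$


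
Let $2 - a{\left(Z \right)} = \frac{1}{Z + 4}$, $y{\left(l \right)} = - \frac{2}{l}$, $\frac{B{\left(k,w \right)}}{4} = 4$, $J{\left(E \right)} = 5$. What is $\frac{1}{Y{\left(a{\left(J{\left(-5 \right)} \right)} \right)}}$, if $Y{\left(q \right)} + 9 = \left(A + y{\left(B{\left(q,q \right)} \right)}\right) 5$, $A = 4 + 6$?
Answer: $\frac{8}{323} \approx 0.024768$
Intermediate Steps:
$B{\left(k,w \right)} = 16$ ($B{\left(k,w \right)} = 4 \cdot 4 = 16$)
$A = 10$
$a{\left(Z \right)} = 2 - \frac{1}{4 + Z}$ ($a{\left(Z \right)} = 2 - \frac{1}{Z + 4} = 2 - \frac{1}{4 + Z}$)
$Y{\left(q \right)} = \frac{323}{8}$ ($Y{\left(q \right)} = -9 + \left(10 - \frac{2}{16}\right) 5 = -9 + \left(10 - \frac{1}{8}\right) 5 = -9 + \frac{79}{8} \cdot 5 = -9 + \frac{395}{8} = \frac{323}{8}$)
$\frac{1}{Y{\left(a{\left(J{\left(-5 \right)} \right)} \right)}} = \frac{1}{\frac{323}{8}} = \frac{8}{323}$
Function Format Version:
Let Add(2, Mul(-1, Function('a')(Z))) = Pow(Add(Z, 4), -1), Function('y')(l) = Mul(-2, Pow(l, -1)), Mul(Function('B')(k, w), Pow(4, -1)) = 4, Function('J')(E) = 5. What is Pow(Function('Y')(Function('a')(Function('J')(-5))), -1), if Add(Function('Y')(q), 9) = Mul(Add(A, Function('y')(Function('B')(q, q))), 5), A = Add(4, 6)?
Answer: Rational(8, 323) ≈ 0.024768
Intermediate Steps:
Function('B')(k, w) = 16 (Function('B')(k, w) = Mul(4, 4) = 16)
A = 10
Function('a')(Z) = Add(2, Mul(-1, Pow(Add(4, Z), -1))) (Function('a')(Z) = Add(2, Mul(-1, Pow(Add(Z, 4), -1))) = Add(2, Mul(-1, Pow(Add(4, Z), -1))))
Function('Y')(q) = Rational(323, 8) (Function('Y')(q) = Add(-9, Mul(Add(10, Mul(-2, Pow(16, -1))), 5)) = Add(-9, Mul(Add(10, Mul(-2, Rational(1, 16))), 5)) = Add(-9, Mul(Add(10, Rational(-1, 8)), 5)) = Add(-9, Mul(Rational(79, 8), 5)) = Add(-9, Rational(395, 8)) = Rational(323, 8))
Pow(Function('Y')(Function('a')(Function('J')(-5))), -1) = Pow(Rational(323, 8), -1) = Rational(8, 323)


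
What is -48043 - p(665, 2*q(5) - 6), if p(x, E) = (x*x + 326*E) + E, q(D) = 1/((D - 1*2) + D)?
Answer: -1953551/4 ≈ -4.8839e+5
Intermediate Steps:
q(D) = 1/(-2 + 2*D) (q(D) = 1/((D - 2) + D) = 1/((-2 + D) + D) = 1/(-2 + 2*D))
p(x, E) = x² + 327*E (p(x, E) = (x² + 326*E) + E = x² + 327*E)
-48043 - p(665, 2*q(5) - 6) = -48043 - (665² + 327*(2*(1/(2*(-1 + 5))) - 6)) = -48043 - (442225 + 327*(2*((½)/4) - 6)) = -48043 - (442225 + 327*(2*((½)*(¼)) - 6)) = -48043 - (442225 + 327*(2*(⅛) - 6)) = -48043 - (442225 + 327*(¼ - 6)) = -48043 - (442225 + 327*(-23/4)) = -48043 - (442225 - 7521/4) = -48043 - 1*1761379/4 = -48043 - 1761379/4 = -1953551/4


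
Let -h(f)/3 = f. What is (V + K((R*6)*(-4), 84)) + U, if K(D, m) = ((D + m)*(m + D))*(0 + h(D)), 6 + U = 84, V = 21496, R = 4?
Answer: 63046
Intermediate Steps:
h(f) = -3*f
U = 78 (U = -6 + 84 = 78)
K(D, m) = -3*D*(D + m)² (K(D, m) = ((D + m)*(m + D))*(0 - 3*D) = ((D + m)*(D + m))*(-3*D) = (D + m)²*(-3*D) = -3*D*(D + m)²)
(V + K((R*6)*(-4), 84)) + U = (21496 - 3*(4*6)*(-4)*((4*6)*(-4) + 84)²) + 78 = (21496 - 3*24*(-4)*(24*(-4) + 84)²) + 78 = (21496 - 3*(-96)*(-96 + 84)²) + 78 = (21496 - 3*(-96)*(-12)²) + 78 = (21496 - 3*(-96)*144) + 78 = (21496 + 41472) + 78 = 62968 + 78 = 63046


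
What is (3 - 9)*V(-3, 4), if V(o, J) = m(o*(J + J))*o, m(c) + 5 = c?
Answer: -522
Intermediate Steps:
m(c) = -5 + c
V(o, J) = o*(-5 + 2*J*o) (V(o, J) = (-5 + o*(J + J))*o = (-5 + o*(2*J))*o = (-5 + 2*J*o)*o = o*(-5 + 2*J*o))
(3 - 9)*V(-3, 4) = (3 - 9)*(-3*(-5 + 2*4*(-3))) = -(-18)*(-5 - 24) = -(-18)*(-29) = -6*87 = -522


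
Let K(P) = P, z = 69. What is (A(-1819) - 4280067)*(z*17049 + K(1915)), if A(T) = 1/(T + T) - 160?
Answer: -9173897949045396/1819 ≈ -5.0434e+12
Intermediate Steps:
A(T) = -160 + 1/(2*T) (A(T) = 1/(2*T) - 160 = -160 + 1/(2*T))
(A(-1819) - 4280067)*(z*17049 + K(1915)) = ((-160 + (1/2)/(-1819)) - 4280067)*(69*17049 + 1915) = ((-160 + (1/2)*(-1/1819)) - 4280067)*(1176381 + 1915) = ((-160 - 1/3638) - 4280067)*1178296 = (-582081/3638 - 4280067)*1178296 = -15571465827/3638*1178296 = -9173897949045396/1819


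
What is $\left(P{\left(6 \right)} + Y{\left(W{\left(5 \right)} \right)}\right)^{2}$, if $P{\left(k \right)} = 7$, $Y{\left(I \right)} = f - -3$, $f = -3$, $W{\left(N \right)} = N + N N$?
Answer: $49$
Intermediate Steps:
$W{\left(N \right)} = N + N^{2}$
$Y{\left(I \right)} = 0$ ($Y{\left(I \right)} = -3 - -3 = -3 + 3 = 0$)
$\left(P{\left(6 \right)} + Y{\left(W{\left(5 \right)} \right)}\right)^{2} = \left(7 + 0\right)^{2} = 7^{2} = 49$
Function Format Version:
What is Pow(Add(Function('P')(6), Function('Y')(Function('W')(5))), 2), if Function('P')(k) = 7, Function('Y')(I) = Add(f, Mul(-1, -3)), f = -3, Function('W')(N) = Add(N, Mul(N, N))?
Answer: 49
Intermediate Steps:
Function('W')(N) = Add(N, Pow(N, 2))
Function('Y')(I) = 0 (Function('Y')(I) = Add(-3, Mul(-1, -3)) = Add(-3, 3) = 0)
Pow(Add(Function('P')(6), Function('Y')(Function('W')(5))), 2) = Pow(Add(7, 0), 2) = Pow(7, 2) = 49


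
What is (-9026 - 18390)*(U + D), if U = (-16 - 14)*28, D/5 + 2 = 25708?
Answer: -3500749040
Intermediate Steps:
D = 128530 (D = -10 + 5*25708 = -10 + 128540 = 128530)
U = -840 (U = -30*28 = -840)
(-9026 - 18390)*(U + D) = (-9026 - 18390)*(-840 + 128530) = -27416*127690 = -3500749040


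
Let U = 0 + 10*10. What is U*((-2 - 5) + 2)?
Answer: -500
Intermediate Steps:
U = 100 (U = 0 + 100 = 100)
U*((-2 - 5) + 2) = 100*((-2 - 5) + 2) = 100*(-7 + 2) = 100*(-5) = -500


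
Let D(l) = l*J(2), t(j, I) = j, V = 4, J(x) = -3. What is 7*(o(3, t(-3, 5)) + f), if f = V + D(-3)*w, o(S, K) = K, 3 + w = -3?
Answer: -371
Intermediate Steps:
w = -6 (w = -3 - 3 = -6)
D(l) = -3*l (D(l) = l*(-3) = -3*l)
f = -50 (f = 4 - 3*(-3)*(-6) = 4 + 9*(-6) = 4 - 54 = -50)
7*(o(3, t(-3, 5)) + f) = 7*(-3 - 50) = 7*(-53) = -371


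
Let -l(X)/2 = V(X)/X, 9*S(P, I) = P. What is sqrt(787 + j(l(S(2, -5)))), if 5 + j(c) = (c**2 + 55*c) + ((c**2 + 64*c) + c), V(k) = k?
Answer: 5*sqrt(22) ≈ 23.452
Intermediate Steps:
S(P, I) = P/9
l(X) = -2 (l(X) = -2*X/X = -2*1 = -2)
j(c) = -5 + 2*c**2 + 120*c (j(c) = -5 + ((c**2 + 55*c) + ((c**2 + 64*c) + c)) = -5 + ((c**2 + 55*c) + (c**2 + 65*c)) = -5 + (2*c**2 + 120*c) = -5 + 2*c**2 + 120*c)
sqrt(787 + j(l(S(2, -5)))) = sqrt(787 + (-5 + 2*(-2)**2 + 120*(-2))) = sqrt(787 + (-5 + 2*4 - 240)) = sqrt(787 + (-5 + 8 - 240)) = sqrt(787 - 237) = sqrt(550) = 5*sqrt(22)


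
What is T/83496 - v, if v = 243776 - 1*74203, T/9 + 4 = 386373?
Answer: -4718396629/27832 ≈ -1.6953e+5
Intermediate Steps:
T = 3477321 (T = -36 + 9*386373 = -36 + 3477357 = 3477321)
v = 169573 (v = 243776 - 74203 = 169573)
T/83496 - v = 3477321/83496 - 1*169573 = 3477321*(1/83496) - 169573 = 1159107/27832 - 169573 = -4718396629/27832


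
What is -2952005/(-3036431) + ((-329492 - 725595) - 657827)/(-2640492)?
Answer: 6497945378197/4008835882026 ≈ 1.6209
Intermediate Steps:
-2952005/(-3036431) + ((-329492 - 725595) - 657827)/(-2640492) = -2952005*(-1/3036431) + (-1055087 - 657827)*(-1/2640492) = 2952005/3036431 - 1712914*(-1/2640492) = 2952005/3036431 + 856457/1320246 = 6497945378197/4008835882026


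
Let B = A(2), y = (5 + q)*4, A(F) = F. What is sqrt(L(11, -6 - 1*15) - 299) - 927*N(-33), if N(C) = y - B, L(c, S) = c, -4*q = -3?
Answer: -19467 + 12*I*sqrt(2) ≈ -19467.0 + 16.971*I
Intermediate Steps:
q = 3/4 (q = -1/4*(-3) = 3/4 ≈ 0.75000)
y = 23 (y = (5 + 3/4)*4 = (23/4)*4 = 23)
B = 2
N(C) = 21 (N(C) = 23 - 1*2 = 23 - 2 = 21)
sqrt(L(11, -6 - 1*15) - 299) - 927*N(-33) = sqrt(11 - 299) - 927*21 = sqrt(-288) - 19467 = 12*I*sqrt(2) - 19467 = -19467 + 12*I*sqrt(2)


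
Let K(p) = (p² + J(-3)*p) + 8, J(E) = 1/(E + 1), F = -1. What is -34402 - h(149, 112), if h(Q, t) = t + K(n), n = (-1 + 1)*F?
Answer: -34522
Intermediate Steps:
J(E) = 1/(1 + E)
n = 0 (n = (-1 + 1)*(-1) = 0*(-1) = 0)
K(p) = 8 + p² - p/2 (K(p) = (p² + p/(1 - 3)) + 8 = (p² + p/(-2)) + 8 = (p² - p/2) + 8 = 8 + p² - p/2)
h(Q, t) = 8 + t (h(Q, t) = t + (8 + 0² - ½*0) = t + (8 + 0 + 0) = t + 8 = 8 + t)
-34402 - h(149, 112) = -34402 - (8 + 112) = -34402 - 1*120 = -34402 - 120 = -34522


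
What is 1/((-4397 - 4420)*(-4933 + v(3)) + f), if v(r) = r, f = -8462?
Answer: 1/43459348 ≈ 2.3010e-8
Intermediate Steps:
1/((-4397 - 4420)*(-4933 + v(3)) + f) = 1/((-4397 - 4420)*(-4933 + 3) - 8462) = 1/(-8817*(-4930) - 8462) = 1/(43467810 - 8462) = 1/43459348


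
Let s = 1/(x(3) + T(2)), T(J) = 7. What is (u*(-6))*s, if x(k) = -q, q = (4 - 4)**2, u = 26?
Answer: -156/7 ≈ -22.286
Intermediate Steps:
q = 0 (q = 0**2 = 0)
x(k) = 0 (x(k) = -1*0 = 0)
s = 1/7 (s = 1/(0 + 7) = 1/7 ≈ 0.14286)
(u*(-6))*s = (26*(-6))*(1/7) = -156*1/7 = -156/7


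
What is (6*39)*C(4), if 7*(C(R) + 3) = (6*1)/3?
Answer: -4446/7 ≈ -635.14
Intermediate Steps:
C(R) = -19/7 (C(R) = -3 + ((6*1)/3)/7 = -3 + (6*(1/3))/7 = -3 + (1/7)*2 = -3 + 2/7 = -19/7)
(6*39)*C(4) = (6*39)*(-19/7) = 234*(-19/7) = -4446/7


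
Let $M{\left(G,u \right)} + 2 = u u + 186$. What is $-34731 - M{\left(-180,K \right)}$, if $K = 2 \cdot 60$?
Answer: $-49315$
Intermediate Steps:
$K = 120$
$M{\left(G,u \right)} = 184 + u^{2}$ ($M{\left(G,u \right)} = -2 + \left(u u + 186\right) = -2 + \left(u^{2} + 186\right) = -2 + \left(186 + u^{2}\right) = 184 + u^{2}$)
$-34731 - M{\left(-180,K \right)} = -34731 - \left(184 + 120^{2}\right) = -34731 - \left(184 + 14400\right) = -34731 - 14584 = -49315$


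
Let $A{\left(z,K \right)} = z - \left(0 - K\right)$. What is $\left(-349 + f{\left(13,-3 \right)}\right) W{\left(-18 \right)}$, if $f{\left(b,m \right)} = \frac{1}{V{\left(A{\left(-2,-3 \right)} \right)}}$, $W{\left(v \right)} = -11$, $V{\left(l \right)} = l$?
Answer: $\frac{19206}{5} \approx 3841.2$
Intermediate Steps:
$A{\left(z,K \right)} = K + z$ ($A{\left(z,K \right)} = z - - K = z + K = K + z$)
$f{\left(b,m \right)} = - \frac{1}{5}$ ($f{\left(b,m \right)} = \frac{1}{-3 - 2} = \frac{1}{-5} = - \frac{1}{5}$)
$\left(-349 + f{\left(13,-3 \right)}\right) W{\left(-18 \right)} = \left(-349 - \frac{1}{5}\right) \left(-11\right) = \left(- \frac{1746}{5}\right) \left(-11\right) = \frac{19206}{5}$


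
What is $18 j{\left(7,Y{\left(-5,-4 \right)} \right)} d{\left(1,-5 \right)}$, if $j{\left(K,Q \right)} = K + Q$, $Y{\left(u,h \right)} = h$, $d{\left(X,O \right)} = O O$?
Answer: $1350$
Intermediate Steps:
$d{\left(X,O \right)} = O^{2}$
$18 j{\left(7,Y{\left(-5,-4 \right)} \right)} d{\left(1,-5 \right)} = 18 \left(7 - 4\right) \left(-5\right)^{2} = 18 \cdot 3 \cdot 25 = 54 \cdot 25 = 1350$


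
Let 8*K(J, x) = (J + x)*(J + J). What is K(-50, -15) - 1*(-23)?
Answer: 1671/2 ≈ 835.50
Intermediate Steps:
K(J, x) = J*(J + x)/4 (K(J, x) = ((J + x)*(J + J))/8 = ((J + x)*(2*J))/8 = (2*J*(J + x))/8 = J*(J + x)/4)
K(-50, -15) - 1*(-23) = (¼)*(-50)*(-50 - 15) - 1*(-23) = (¼)*(-50)*(-65) + 23 = 1625/2 + 23 = 1671/2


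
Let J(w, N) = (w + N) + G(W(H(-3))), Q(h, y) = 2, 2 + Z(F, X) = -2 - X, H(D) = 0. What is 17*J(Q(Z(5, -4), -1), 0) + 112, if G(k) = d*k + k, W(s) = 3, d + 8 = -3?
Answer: -364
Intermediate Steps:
d = -11 (d = -8 - 3 = -11)
Z(F, X) = -4 - X (Z(F, X) = -2 + (-2 - X) = -4 - X)
G(k) = -10*k (G(k) = -11*k + k = -10*k)
J(w, N) = -30 + N + w (J(w, N) = (w + N) - 10*3 = (N + w) - 30 = -30 + N + w)
17*J(Q(Z(5, -4), -1), 0) + 112 = 17*(-30 + 0 + 2) + 112 = 17*(-28) + 112 = -476 + 112 = -364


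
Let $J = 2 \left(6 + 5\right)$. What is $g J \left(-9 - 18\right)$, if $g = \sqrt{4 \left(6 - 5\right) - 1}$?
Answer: $- 594 \sqrt{3} \approx -1028.8$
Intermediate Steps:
$g = \sqrt{3}$ ($g = \sqrt{4 \cdot 1 - 1} = \sqrt{4 - 1} = \sqrt{3} \approx 1.732$)
$J = 22$ ($J = 2 \cdot 11 = 22$)
$g J \left(-9 - 18\right) = \sqrt{3} \cdot 22 \left(-9 - 18\right) = 22 \sqrt{3} \left(-27\right) = - 594 \sqrt{3}$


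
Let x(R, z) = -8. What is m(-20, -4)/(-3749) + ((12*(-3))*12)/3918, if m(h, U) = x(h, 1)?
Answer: -264704/2448097 ≈ -0.10813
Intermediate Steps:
m(h, U) = -8
m(-20, -4)/(-3749) + ((12*(-3))*12)/3918 = -8/(-3749) + ((12*(-3))*12)/3918 = -8*(-1/3749) - 36*12*(1/3918) = 8/3749 - 432*1/3918 = 8/3749 - 72/653 = -264704/2448097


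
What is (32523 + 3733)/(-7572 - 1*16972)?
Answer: -1133/767 ≈ -1.4772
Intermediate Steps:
(32523 + 3733)/(-7572 - 1*16972) = 36256/(-7572 - 16972) = 36256/(-24544) = 36256*(-1/24544) = -1133/767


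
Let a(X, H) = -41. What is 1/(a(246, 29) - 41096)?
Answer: -1/41137 ≈ -2.4309e-5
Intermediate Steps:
1/(a(246, 29) - 41096) = 1/(-41 - 41096) = 1/(-41137) = -1/41137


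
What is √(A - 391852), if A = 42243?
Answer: I*√349609 ≈ 591.28*I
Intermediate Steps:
√(A - 391852) = √(42243 - 391852) = √(-349609) = I*√349609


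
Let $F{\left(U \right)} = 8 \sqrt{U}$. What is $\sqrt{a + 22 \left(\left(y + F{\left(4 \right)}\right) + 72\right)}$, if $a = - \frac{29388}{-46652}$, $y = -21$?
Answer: $\frac{\sqrt{200587376767}}{11663} \approx 38.401$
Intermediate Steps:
$a = \frac{7347}{11663}$ ($a = \left(-29388\right) \left(- \frac{1}{46652}\right) = \frac{7347}{11663} \approx 0.62994$)
$\sqrt{a + 22 \left(\left(y + F{\left(4 \right)}\right) + 72\right)} = \sqrt{\frac{7347}{11663} + 22 \left(\left(-21 + 8 \sqrt{4}\right) + 72\right)} = \sqrt{\frac{7347}{11663} + 22 \left(\left(-21 + 8 \cdot 2\right) + 72\right)} = \sqrt{\frac{7347}{11663} + 22 \left(\left(-21 + 16\right) + 72\right)} = \sqrt{\frac{7347}{11663} + 22 \left(-5 + 72\right)} = \sqrt{\frac{7347}{11663} + 22 \cdot 67} = \sqrt{\frac{7347}{11663} + 1474} = \sqrt{\frac{17198609}{11663}} = \frac{\sqrt{200587376767}}{11663}$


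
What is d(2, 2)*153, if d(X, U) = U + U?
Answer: 612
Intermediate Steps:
d(X, U) = 2*U
d(2, 2)*153 = (2*2)*153 = 4*153 = 612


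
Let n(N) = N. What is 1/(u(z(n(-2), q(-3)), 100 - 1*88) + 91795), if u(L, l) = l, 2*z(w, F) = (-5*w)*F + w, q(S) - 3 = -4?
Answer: 1/91807 ≈ 1.0892e-5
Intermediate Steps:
q(S) = -1 (q(S) = 3 - 4 = -1)
z(w, F) = w/2 - 5*F*w/2 (z(w, F) = ((-5*w)*F + w)/2 = (-5*F*w + w)/2 = (w - 5*F*w)/2 = w/2 - 5*F*w/2)
1/(u(z(n(-2), q(-3)), 100 - 1*88) + 91795) = 1/((100 - 1*88) + 91795) = 1/((100 - 88) + 91795) = 1/(12 + 91795) = 1/91807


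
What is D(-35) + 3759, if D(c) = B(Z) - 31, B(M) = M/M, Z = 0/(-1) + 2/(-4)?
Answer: 3729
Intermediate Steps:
Z = -1/2 (Z = 0*(-1) + 2*(-1/4) = 0 - 1/2 = -1/2 ≈ -0.50000)
B(M) = 1
D(c) = -30 (D(c) = 1 - 31 = -30)
D(-35) + 3759 = -30 + 3759 = 3729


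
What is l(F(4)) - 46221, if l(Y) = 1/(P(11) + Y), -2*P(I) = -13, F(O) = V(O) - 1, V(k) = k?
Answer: -878197/19 ≈ -46221.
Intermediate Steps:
F(O) = -1 + O (F(O) = O - 1 = -1 + O)
P(I) = 13/2 (P(I) = -½*(-13) = 13/2)
l(Y) = 1/(13/2 + Y)
l(F(4)) - 46221 = 2/(13 + 2*(-1 + 4)) - 46221 = 2/(13 + 2*3) - 46221 = 2/(13 + 6) - 46221 = 2/19 - 46221 = -878197/19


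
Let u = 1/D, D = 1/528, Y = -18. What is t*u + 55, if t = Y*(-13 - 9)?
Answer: 209143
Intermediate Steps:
D = 1/528 ≈ 0.0018939
u = 528 (u = 1/(1/528) = 528)
t = 396 (t = -18*(-13 - 9) = -18*(-22) = 396)
t*u + 55 = 396*528 + 55 = 209088 + 55 = 209143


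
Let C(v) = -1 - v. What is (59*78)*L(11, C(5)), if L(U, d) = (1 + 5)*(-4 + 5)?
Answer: 27612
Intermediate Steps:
L(U, d) = 6 (L(U, d) = 6*1 = 6)
(59*78)*L(11, C(5)) = (59*78)*6 = 4602*6 = 27612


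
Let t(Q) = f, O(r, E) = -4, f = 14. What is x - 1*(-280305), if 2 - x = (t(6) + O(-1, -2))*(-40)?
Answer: 280707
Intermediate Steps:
t(Q) = 14
x = 402 (x = 2 - (14 - 4)*(-40) = 2 - 10*(-40) = 2 - 1*(-400) = 2 + 400 = 402)
x - 1*(-280305) = 402 - 1*(-280305) = 402 + 280305 = 280707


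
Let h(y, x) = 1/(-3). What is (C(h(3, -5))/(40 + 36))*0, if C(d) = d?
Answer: 0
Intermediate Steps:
h(y, x) = -1/3
(C(h(3, -5))/(40 + 36))*0 = (-1/3/(40 + 36))*0 = (-1/3/76)*0 = ((1/76)*(-1/3))*0 = -1/228*0 = 0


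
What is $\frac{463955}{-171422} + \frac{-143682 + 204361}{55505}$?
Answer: $- \frac{15350106737}{9514778110} \approx -1.6133$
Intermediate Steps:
$\frac{463955}{-171422} + \frac{-143682 + 204361}{55505} = 463955 \left(- \frac{1}{171422}\right) + 60679 \cdot \frac{1}{55505} = - \frac{463955}{171422} + \frac{60679}{55505} = - \frac{15350106737}{9514778110}$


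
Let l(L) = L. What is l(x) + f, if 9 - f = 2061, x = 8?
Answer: -2044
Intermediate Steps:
f = -2052 (f = 9 - 1*2061 = 9 - 2061 = -2052)
l(x) + f = 8 - 2052 = -2044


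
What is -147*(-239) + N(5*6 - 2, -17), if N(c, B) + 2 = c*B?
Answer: 34655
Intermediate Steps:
N(c, B) = -2 + B*c (N(c, B) = -2 + c*B = -2 + B*c)
-147*(-239) + N(5*6 - 2, -17) = -147*(-239) + (-2 - 17*(5*6 - 2)) = 35133 + (-2 - 17*(30 - 2)) = 35133 + (-2 - 17*28) = 35133 + (-2 - 476) = 35133 - 478 = 34655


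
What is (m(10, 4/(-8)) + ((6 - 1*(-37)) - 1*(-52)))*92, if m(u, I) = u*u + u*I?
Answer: 17480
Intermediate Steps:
m(u, I) = u² + I*u
(m(10, 4/(-8)) + ((6 - 1*(-37)) - 1*(-52)))*92 = (10*(4/(-8) + 10) + ((6 - 1*(-37)) - 1*(-52)))*92 = (10*(4*(-⅛) + 10) + ((6 + 37) + 52))*92 = (10*(-½ + 10) + (43 + 52))*92 = (10*(19/2) + 95)*92 = (95 + 95)*92 = 190*92 = 17480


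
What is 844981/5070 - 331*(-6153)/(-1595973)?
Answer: 446080360501/2697194370 ≈ 165.39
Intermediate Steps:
844981/5070 - 331*(-6153)/(-1595973) = 844981*(1/5070) + 2036643*(-1/1595973) = 844981/5070 - 678881/531991 = 446080360501/2697194370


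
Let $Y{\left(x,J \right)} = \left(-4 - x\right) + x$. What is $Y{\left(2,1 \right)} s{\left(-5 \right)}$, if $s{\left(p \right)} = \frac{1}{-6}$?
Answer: $\frac{2}{3} \approx 0.66667$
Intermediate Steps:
$Y{\left(x,J \right)} = -4$
$s{\left(p \right)} = - \frac{1}{6}$
$Y{\left(2,1 \right)} s{\left(-5 \right)} = \left(-4\right) \left(- \frac{1}{6}\right) = \frac{2}{3}$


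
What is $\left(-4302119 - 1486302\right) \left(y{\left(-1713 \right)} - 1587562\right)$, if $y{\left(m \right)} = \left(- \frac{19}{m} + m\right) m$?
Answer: $-7795775941748$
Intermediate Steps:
$y{\left(m \right)} = m \left(m - \frac{19}{m}\right)$ ($y{\left(m \right)} = \left(m - \frac{19}{m}\right) m = m \left(m - \frac{19}{m}\right)$)
$\left(-4302119 - 1486302\right) \left(y{\left(-1713 \right)} - 1587562\right) = \left(-4302119 - 1486302\right) \left(\left(-19 + \left(-1713\right)^{2}\right) - 1587562\right) = - 5788421 \left(\left(-19 + 2934369\right) - 1587562\right) = - 5788421 \left(2934350 - 1587562\right) = \left(-5788421\right) 1346788 = -7795775941748$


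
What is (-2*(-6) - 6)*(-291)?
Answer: -1746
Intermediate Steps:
(-2*(-6) - 6)*(-291) = (12 - 6)*(-291) = 6*(-291) = -1746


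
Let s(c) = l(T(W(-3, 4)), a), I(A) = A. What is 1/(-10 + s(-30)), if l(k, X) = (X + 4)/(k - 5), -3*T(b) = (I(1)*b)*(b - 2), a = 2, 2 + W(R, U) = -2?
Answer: -13/136 ≈ -0.095588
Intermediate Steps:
W(R, U) = -4 (W(R, U) = -2 - 2 = -4)
T(b) = -b*(-2 + b)/3 (T(b) = -1*b*(b - 2)/3 = -b*(-2 + b)/3)
l(k, X) = (4 + X)/(-5 + k)
s(c) = -6/13 (s(c) = (4 + 2)/(-5 + (⅓)*(-4)*(2 - 1*(-4))) = 6/(-5 + (⅓)*(-4)*(2 + 4)) = 6/(-5 + (⅓)*(-4)*6) = 6/(-5 - 8) = 6/(-13) = -1/13*6 = -6/13)
1/(-10 + s(-30)) = 1/(-10 - 6/13) = 1/(-136/13) = -13/136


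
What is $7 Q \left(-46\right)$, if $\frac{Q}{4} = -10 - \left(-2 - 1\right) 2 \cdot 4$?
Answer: $-18032$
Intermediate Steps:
$Q = 56$ ($Q = 4 \left(-10 - \left(-2 - 1\right) 2 \cdot 4\right) = 4 \left(-10 - \left(-3\right) 2 \cdot 4\right) = 4 \left(-10 - \left(-6\right) 4\right) = 4 \left(-10 - -24\right) = 4 \left(-10 + 24\right) = 4 \cdot 14 = 56$)
$7 Q \left(-46\right) = 7 \cdot 56 \left(-46\right) = 392 \left(-46\right) = -18032$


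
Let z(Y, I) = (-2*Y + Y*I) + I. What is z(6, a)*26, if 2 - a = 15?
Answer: -2678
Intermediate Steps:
a = -13 (a = 2 - 1*15 = 2 - 15 = -13)
z(Y, I) = I - 2*Y + I*Y (z(Y, I) = (-2*Y + I*Y) + I = I - 2*Y + I*Y)
z(6, a)*26 = (-13 - 2*6 - 13*6)*26 = (-13 - 12 - 78)*26 = -103*26 = -2678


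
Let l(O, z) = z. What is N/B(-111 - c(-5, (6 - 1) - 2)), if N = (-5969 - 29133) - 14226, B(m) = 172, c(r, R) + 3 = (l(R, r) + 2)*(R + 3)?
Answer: -12332/43 ≈ -286.79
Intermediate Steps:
c(r, R) = -3 + (2 + r)*(3 + R) (c(r, R) = -3 + (r + 2)*(R + 3) = -3 + (2 + r)*(3 + R))
N = -49328 (N = -35102 - 14226 = -49328)
N/B(-111 - c(-5, (6 - 1) - 2)) = -49328/172 = -49328*1/172 = -12332/43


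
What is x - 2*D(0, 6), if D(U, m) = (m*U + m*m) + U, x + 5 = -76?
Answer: -153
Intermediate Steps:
x = -81 (x = -5 - 76 = -81)
D(U, m) = U + m² + U*m (D(U, m) = (U*m + m²) + U = (m² + U*m) + U = U + m² + U*m)
x - 2*D(0, 6) = -81 - 2*(0 + 6² + 0*6) = -81 - 2*(0 + 36 + 0) = -81 - 2*36 = -81 - 72 = -153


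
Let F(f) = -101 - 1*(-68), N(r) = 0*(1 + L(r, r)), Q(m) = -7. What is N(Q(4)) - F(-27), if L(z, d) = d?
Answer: 33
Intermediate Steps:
N(r) = 0 (N(r) = 0*(1 + r) = 0)
F(f) = -33 (F(f) = -101 + 68 = -33)
N(Q(4)) - F(-27) = 0 - 1*(-33) = 0 + 33 = 33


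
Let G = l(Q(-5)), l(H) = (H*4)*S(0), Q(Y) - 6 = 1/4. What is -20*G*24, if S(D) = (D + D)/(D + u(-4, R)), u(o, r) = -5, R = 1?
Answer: 0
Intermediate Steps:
S(D) = 2*D/(-5 + D) (S(D) = (D + D)/(D - 5) = (2*D)/(-5 + D) = 2*D/(-5 + D))
Q(Y) = 25/4 (Q(Y) = 6 + 1/4 = 6 + ¼ = 25/4)
l(H) = 0 (l(H) = (H*4)*(2*0/(-5 + 0)) = (4*H)*(2*0/(-5)) = (4*H)*(2*0*(-⅕)) = (4*H)*0 = 0)
G = 0
-20*G*24 = -20*0*24 = 0*24 = 0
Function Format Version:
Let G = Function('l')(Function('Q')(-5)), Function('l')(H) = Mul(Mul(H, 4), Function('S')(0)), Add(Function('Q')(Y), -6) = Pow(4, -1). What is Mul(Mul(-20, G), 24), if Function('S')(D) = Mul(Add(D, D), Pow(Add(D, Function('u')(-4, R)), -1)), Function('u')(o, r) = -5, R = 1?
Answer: 0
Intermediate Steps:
Function('S')(D) = Mul(2, D, Pow(Add(-5, D), -1)) (Function('S')(D) = Mul(Add(D, D), Pow(Add(D, -5), -1)) = Mul(Mul(2, D), Pow(Add(-5, D), -1)) = Mul(2, D, Pow(Add(-5, D), -1)))
Function('Q')(Y) = Rational(25, 4) (Function('Q')(Y) = Add(6, Pow(4, -1)) = Add(6, Rational(1, 4)) = Rational(25, 4))
Function('l')(H) = 0 (Function('l')(H) = Mul(Mul(H, 4), Mul(2, 0, Pow(Add(-5, 0), -1))) = Mul(Mul(4, H), Mul(2, 0, Pow(-5, -1))) = Mul(Mul(4, H), Mul(2, 0, Rational(-1, 5))) = Mul(Mul(4, H), 0) = 0)
G = 0
Mul(Mul(-20, G), 24) = Mul(Mul(-20, 0), 24) = Mul(0, 24) = 0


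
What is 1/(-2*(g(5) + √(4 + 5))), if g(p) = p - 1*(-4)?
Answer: -1/24 ≈ -0.041667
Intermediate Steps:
g(p) = 4 + p (g(p) = p + 4 = 4 + p)
1/(-2*(g(5) + √(4 + 5))) = 1/(-2*((4 + 5) + √(4 + 5))) = 1/(-2*(9 + √9)) = 1/(-2*(9 + 3)) = 1/(-2*12) = 1/(-24) = -1/24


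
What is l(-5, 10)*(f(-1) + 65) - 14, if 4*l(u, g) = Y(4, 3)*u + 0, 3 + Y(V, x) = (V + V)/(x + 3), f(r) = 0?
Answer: 1457/12 ≈ 121.42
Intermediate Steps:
Y(V, x) = -3 + 2*V/(3 + x) (Y(V, x) = -3 + (V + V)/(x + 3) = -3 + (2*V)/(3 + x) = -3 + 2*V/(3 + x))
l(u, g) = -5*u/12 (l(u, g) = (((-9 - 3*3 + 2*4)/(3 + 3))*u + 0)/4 = (((-9 - 9 + 8)/6)*u + 0)/4 = (((1/6)*(-10))*u + 0)/4 = (-5*u/3 + 0)/4 = (-5*u/3)/4 = -5*u/12)
l(-5, 10)*(f(-1) + 65) - 14 = (-5/12*(-5))*(0 + 65) - 14 = (25/12)*65 - 14 = 1625/12 - 14 = 1457/12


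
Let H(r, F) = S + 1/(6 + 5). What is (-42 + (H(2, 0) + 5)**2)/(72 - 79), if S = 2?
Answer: -1002/847 ≈ -1.1830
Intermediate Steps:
H(r, F) = 23/11 (H(r, F) = 2 + 1/(6 + 5) = 2 + 1/11 = 23/11)
(-42 + (H(2, 0) + 5)**2)/(72 - 79) = (-42 + (23/11 + 5)**2)/(72 - 79) = (-42 + (78/11)**2)/(-7) = (-42 + 6084/121)*(-1/7) = (1002/121)*(-1/7) = -1002/847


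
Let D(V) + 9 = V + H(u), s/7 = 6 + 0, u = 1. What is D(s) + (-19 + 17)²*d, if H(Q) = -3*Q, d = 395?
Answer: 1610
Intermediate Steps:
s = 42 (s = 7*(6 + 0) = 7*6 = 42)
D(V) = -12 + V (D(V) = -9 + (V - 3*1) = -9 + (V - 3) = -9 + (-3 + V) = -12 + V)
D(s) + (-19 + 17)²*d = (-12 + 42) + (-19 + 17)²*395 = 30 + (-2)²*395 = 30 + 4*395 = 30 + 1580 = 1610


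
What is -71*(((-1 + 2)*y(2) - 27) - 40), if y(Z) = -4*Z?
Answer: 5325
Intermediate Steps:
-71*(((-1 + 2)*y(2) - 27) - 40) = -71*(((-1 + 2)*(-4*2) - 27) - 40) = -71*((1*(-8) - 27) - 40) = -71*((-8 - 27) - 40) = -71*(-35 - 40) = -71*(-75) = 5325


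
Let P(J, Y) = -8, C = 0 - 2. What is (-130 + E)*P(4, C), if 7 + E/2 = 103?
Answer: -496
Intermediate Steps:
C = -2
E = 192 (E = -14 + 2*103 = -14 + 206 = 192)
(-130 + E)*P(4, C) = (-130 + 192)*(-8) = 62*(-8) = -496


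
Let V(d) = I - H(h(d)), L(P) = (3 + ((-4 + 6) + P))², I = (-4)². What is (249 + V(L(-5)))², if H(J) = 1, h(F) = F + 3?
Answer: 69696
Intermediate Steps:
h(F) = 3 + F
I = 16
L(P) = (5 + P)² (L(P) = (3 + (2 + P))² = (5 + P)²)
V(d) = 15 (V(d) = 16 - 1*1 = 16 - 1 = 15)
(249 + V(L(-5)))² = (249 + 15)² = 264² = 69696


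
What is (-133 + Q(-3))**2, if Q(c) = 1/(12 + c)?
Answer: 1430416/81 ≈ 17659.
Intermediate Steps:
(-133 + Q(-3))**2 = (-133 + 1/(12 - 3))**2 = (-133 + 1/9)**2 = (-1196/9)**2 = 1430416/81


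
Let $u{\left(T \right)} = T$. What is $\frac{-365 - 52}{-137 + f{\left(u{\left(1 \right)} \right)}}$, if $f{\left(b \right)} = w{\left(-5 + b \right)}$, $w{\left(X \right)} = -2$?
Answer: $3$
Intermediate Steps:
$f{\left(b \right)} = -2$
$\frac{-365 - 52}{-137 + f{\left(u{\left(1 \right)} \right)}} = \frac{-365 - 52}{-137 - 2} = - \frac{417}{-139} = \left(-417\right) \left(- \frac{1}{139}\right) = 3$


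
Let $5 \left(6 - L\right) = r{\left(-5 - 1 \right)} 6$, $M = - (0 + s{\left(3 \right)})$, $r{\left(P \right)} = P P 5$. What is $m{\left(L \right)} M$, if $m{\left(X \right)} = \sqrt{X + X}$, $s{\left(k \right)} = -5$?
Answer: $10 i \sqrt{105} \approx 102.47 i$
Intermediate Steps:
$r{\left(P \right)} = 5 P^{2}$ ($r{\left(P \right)} = P^{2} \cdot 5 = 5 P^{2}$)
$M = 5$ ($M = - (0 - 5) = \left(-1\right) \left(-5\right) = 5$)
$L = -210$ ($L = 6 - \frac{5 \left(-5 - 1\right)^{2} \cdot 6}{5} = 6 - \frac{5 \left(-6\right)^{2} \cdot 6}{5} = 6 - \frac{5 \cdot 36 \cdot 6}{5} = 6 - \frac{180 \cdot 6}{5} = 6 - 216 = -210$)
$m{\left(X \right)} = \sqrt{2} \sqrt{X}$ ($m{\left(X \right)} = \sqrt{2 X} = \sqrt{2} \sqrt{X}$)
$m{\left(L \right)} M = \sqrt{2} \sqrt{-210} \cdot 5 = \sqrt{2} i \sqrt{210} \cdot 5 = 2 i \sqrt{105} \cdot 5 = 10 i \sqrt{105}$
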